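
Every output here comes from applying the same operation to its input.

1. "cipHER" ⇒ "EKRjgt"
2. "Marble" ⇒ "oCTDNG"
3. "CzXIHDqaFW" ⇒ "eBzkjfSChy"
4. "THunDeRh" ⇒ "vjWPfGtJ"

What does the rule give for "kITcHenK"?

MkvEjGPm

Rule — shift every letter 2 places forward in the alphabet (wrapping around), then flip the case of every letter.
"kITcHenK" → "mKVeJgpM" → "MkvEjGPm".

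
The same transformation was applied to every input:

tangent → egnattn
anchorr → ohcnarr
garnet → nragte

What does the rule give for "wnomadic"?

damonwci

Each output is the input with this applied: reverse the string, then move the first 2 characters to the end (rotate left by 2).
On "wnomadic": the first step gives "cidamonw", and the second then gives "damonwci".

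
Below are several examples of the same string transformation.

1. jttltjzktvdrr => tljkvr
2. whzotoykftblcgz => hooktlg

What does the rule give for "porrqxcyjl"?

orxyl

In each case the input is transformed by: keep every other character starting from the second (positions 2nd, 4th, 6th, ...).
Applying that to "porrqxcyjl" gives "orxyl".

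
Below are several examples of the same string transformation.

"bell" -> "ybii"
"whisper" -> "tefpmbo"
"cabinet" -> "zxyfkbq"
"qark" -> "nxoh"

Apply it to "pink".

Looking at the pairs, the operation is to shift every letter 3 places backward in the alphabet (wrapping around).
For "pink" the result is "mfkh".

mfkh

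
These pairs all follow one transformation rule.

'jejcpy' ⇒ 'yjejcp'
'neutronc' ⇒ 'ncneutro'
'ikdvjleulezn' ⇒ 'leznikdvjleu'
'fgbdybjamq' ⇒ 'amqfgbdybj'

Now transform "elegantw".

twelegan

Rule — move the first 2 characters to the end (rotate left by 2), then swap the front and back halves of the string.
Starting from "elegantw": after the first operation, "egantwel"; after the second, "twelegan".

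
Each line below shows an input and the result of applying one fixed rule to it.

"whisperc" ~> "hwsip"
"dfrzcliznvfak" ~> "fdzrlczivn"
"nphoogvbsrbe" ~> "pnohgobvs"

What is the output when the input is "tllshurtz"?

Looking at the pairs, the operation is to delete the last 3 characters, then swap each adjacent pair of characters (1↔2, 3↔4, ...).
On "tllshurtz" that produces "ltsluh".
(Check on "whisperc": → "whisp" → "hwsip" ✓)

ltsluh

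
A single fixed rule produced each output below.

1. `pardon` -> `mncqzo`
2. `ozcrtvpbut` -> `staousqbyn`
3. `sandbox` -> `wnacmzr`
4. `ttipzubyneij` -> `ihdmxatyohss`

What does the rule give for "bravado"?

Each output is the input with this applied: reverse the string, then shift every letter 1 place backward in the alphabet (wrapping around).
Working it through for "bravado": intermediate "odavarb", final "nczuzqa".

nczuzqa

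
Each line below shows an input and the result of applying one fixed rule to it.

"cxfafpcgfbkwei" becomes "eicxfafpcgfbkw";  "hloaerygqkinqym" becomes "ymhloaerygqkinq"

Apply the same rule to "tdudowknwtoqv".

qvtdudowknwto

In each case the input is transformed by: move the last 2 characters to the front (rotate right by 2).
So "tdudowknwtoqv" becomes "qvtdudowknwto".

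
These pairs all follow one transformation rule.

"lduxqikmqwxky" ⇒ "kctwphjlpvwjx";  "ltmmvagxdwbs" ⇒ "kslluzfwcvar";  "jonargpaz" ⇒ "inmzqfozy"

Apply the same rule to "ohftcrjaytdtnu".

The rule is to shift every letter 1 place backward in the alphabet (wrapping around).
So "ohftcrjaytdtnu" becomes "ngesbqizxscsmt".

ngesbqizxscsmt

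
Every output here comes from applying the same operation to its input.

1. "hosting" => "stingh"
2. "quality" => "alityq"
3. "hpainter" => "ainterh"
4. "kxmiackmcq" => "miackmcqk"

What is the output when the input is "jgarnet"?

What's happening: move the first character to the end, then delete the first character.
Working it through for "jgarnet": intermediate "garnetj", final "arnetj".

arnetj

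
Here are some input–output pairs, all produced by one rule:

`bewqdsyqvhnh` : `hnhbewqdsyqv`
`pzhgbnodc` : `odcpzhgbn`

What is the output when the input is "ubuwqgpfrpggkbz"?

kbzubuwqgpfrpgg

The transformation: move the last 3 characters to the front (rotate right by 3).
Applying that to "ubuwqgpfrpggkbz" gives "kbzubuwqgpfrpgg".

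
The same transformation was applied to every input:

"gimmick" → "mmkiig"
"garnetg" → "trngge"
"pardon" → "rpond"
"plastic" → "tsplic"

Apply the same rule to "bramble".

rmlebb

What's happening: sort the characters into reverse alphabetical order, then delete the last character.
Starting from "bramble": after the first operation, "rmlebba"; after the second, "rmlebb".
(Check on "pardon": → "rponda" → "rpond" ✓)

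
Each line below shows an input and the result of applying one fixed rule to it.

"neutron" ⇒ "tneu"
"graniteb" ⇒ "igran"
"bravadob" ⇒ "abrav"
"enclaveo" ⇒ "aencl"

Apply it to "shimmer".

The transformation: delete the last 3 characters, then move the last character to the front.
Applying that to "shimmer" gives "mshi".
(Check on "enclaveo": → "encla" → "aencl" ✓)

mshi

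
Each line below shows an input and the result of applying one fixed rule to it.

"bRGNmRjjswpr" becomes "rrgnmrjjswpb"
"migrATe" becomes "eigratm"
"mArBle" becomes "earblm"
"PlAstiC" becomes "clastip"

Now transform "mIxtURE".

The rule is to swap the first and last characters, then convert every letter to lowercase.
"mIxtURE" → "eixturm".
(Check on "bRGNmRjjswpr": → "rRGNmRjjswpb" → "rrgnmrjjswpb" ✓)

eixturm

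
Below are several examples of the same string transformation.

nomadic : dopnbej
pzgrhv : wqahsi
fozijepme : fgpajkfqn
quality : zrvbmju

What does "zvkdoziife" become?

fawlepajjg

Each output is the input with this applied: move the last character to the front, then shift every letter 1 place forward in the alphabet (wrapping around).
Doing the same to "zvkdoziife": "fawlepajjg".
(Check on "pzgrhv": → "vpzgrh" → "wqahsi" ✓)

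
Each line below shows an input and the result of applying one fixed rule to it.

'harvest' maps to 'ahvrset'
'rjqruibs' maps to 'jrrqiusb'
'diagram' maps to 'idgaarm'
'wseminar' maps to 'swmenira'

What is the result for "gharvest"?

hgraevts

Rule — swap each adjacent pair of characters (1↔2, 3↔4, ...).
Doing the same to "gharvest": "hgraevts".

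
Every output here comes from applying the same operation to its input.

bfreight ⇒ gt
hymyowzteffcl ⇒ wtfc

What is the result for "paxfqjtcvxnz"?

jcxz

Looking at the pairs, the operation is to keep every other character starting from the second (positions 2nd, 4th, 6th, ...), then delete the first 2 characters.
Applying both steps to "paxfqjtcvxnz": "afjcxz", then "jcxz".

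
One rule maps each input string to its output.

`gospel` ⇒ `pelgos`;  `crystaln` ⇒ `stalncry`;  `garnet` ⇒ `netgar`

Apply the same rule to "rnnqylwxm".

Looking at the pairs, the operation is to move the first 3 characters to the end (rotate left by 3).
On "rnnqylwxm" that produces "qylwxmrnn".

qylwxmrnn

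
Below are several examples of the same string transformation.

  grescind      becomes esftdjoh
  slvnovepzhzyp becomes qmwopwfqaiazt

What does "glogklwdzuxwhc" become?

dmphlmxeavyxih

Looking at the pairs, the operation is to swap the first and last characters, then shift every letter 1 place forward in the alphabet (wrapping around).
Starting from "glogklwdzuxwhc": after the first operation, "clogklwdzuxwhg"; after the second, "dmphlmxeavyxih".
(Check on "slvnovepzhzyp": → "plvnovepzhzys" → "qmwopwfqaiazt" ✓)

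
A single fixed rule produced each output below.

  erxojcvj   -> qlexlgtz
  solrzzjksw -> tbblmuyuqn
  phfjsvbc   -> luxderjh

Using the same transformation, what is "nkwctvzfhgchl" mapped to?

What's happening: move the first 3 characters to the end (rotate left by 3), then shift every letter 2 places forward in the alphabet (wrapping around).
Working it through for "nkwctvzfhgchl": intermediate "ctvzfhgchlnkw", final "evxbhjiejnpmy".

evxbhjiejnpmy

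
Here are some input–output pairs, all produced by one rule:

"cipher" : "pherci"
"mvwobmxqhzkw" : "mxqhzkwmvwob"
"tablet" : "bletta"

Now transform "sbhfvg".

Looking at the pairs, the operation is to move the last character to the front, then swap the front and back halves of the string.
Working it through for "sbhfvg": intermediate "gsbhfv", final "hfvgsb".

hfvgsb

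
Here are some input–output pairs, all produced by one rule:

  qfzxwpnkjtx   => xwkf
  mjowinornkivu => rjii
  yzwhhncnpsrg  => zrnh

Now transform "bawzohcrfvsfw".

In each case the input is transformed by: keep one character in every 3, starting at position 2 (positions 2nd, 5th, 8th, ...), then sort the characters into reverse alphabetical order.
Starting from "bawzohcrfvsfw": after the first operation, "aors"; after the second, "sroa".

sroa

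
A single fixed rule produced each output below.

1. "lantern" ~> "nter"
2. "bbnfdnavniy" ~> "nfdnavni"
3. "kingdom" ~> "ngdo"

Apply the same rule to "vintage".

What's happening: move the first 2 characters to the end (rotate left by 2), then delete the last 3 characters.
Working it through for "vintage": intermediate "ntagevi", final "ntag".
(Check on "kingdom": → "ngdomki" → "ngdo" ✓)

ntag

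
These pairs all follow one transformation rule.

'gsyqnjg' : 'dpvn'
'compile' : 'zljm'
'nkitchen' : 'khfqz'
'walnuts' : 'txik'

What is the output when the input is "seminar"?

Looking at the pairs, the operation is to delete the last 3 characters, then shift every letter 3 places backward in the alphabet (wrapping around).
Starting from "seminar": after the first operation, "semi"; after the second, "pbjf".
(Check on "compile": → "comp" → "zljm" ✓)

pbjf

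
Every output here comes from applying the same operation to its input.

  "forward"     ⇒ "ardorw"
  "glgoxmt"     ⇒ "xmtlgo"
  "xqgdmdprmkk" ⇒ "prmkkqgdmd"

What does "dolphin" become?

The rule is to delete the first character, then swap the front and back halves of the string.
Applying both steps to "dolphin": "olphin", then "hinolp".

hinolp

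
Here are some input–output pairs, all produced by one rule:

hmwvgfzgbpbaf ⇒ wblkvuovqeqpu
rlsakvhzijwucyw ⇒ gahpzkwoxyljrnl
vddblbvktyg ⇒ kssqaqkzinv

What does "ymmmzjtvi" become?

The rule is to shift every letter 11 places backward in the alphabet (wrapping around).
Doing the same to "ymmmzjtvi": "nbbboyikx".

nbbboyikx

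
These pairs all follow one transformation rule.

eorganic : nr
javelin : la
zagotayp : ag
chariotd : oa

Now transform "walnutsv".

tl

Rule — reverse the string, then keep one character in every 3, starting at position 3 (positions 3rd, 6th, 9th, ...).
For "walnutsv", step one produces "vstunlaw"; step two turns that into "tl".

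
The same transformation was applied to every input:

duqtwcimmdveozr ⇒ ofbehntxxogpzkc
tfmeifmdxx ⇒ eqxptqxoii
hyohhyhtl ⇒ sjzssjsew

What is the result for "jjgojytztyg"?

uurzujekejr

What's happening: shift every letter 11 places forward in the alphabet (wrapping around).
So "jjgojytztyg" becomes "uurzujekejr".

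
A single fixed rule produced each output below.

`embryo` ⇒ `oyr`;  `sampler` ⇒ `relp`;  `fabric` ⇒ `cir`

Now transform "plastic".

cits

Rule — delete the first 3 characters, then reverse the string.
Applying both steps to "plastic": "stic", then "cits".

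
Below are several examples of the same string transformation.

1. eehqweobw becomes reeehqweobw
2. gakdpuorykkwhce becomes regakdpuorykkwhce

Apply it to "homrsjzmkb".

Each output is the input with this applied: prepend "re".
Doing the same to "homrsjzmkb": "rehomrsjzmkb".

rehomrsjzmkb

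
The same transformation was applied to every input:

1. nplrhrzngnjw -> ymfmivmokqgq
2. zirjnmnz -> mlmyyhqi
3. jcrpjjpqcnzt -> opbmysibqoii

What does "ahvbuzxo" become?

The transformation: swap the front and back halves of the string, then shift every letter 1 place backward in the alphabet (wrapping around).
Starting from "ahvbuzxo": after the first operation, "uzxoahvb"; after the second, "tywnzgua".
(Check on "zirjnmnz": → "nmnzzirj" → "mlmyyhqi" ✓)

tywnzgua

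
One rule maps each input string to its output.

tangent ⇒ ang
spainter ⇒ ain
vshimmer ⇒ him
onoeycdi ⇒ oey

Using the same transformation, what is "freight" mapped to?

Rule — move the last 3 characters to the front (rotate right by 3), then keep only the last 3 characters.
Working it through for "freight": intermediate "ghtfrei", final "rei".

rei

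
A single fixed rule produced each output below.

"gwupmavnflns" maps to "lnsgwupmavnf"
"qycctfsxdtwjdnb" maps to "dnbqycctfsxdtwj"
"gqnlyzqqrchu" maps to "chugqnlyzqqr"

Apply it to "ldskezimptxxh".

xxhldskezimpt

The rule is to move the last 3 characters to the front (rotate right by 3).
Applying that to "ldskezimptxxh" gives "xxhldskezimpt".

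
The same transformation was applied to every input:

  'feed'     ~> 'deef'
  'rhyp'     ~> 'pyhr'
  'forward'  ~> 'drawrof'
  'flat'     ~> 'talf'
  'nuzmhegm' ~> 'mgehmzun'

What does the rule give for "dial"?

laid

The transformation: reverse the string.
Applying that to "dial" gives "laid".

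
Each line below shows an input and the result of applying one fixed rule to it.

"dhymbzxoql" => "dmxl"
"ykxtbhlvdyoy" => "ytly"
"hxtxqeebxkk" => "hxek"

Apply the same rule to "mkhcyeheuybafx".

The transformation: keep one character in every 3, starting at position 1 (positions 1st, 4th, 7th, ...).
On "mkhcyeheuybafx" that produces "mchyf".

mchyf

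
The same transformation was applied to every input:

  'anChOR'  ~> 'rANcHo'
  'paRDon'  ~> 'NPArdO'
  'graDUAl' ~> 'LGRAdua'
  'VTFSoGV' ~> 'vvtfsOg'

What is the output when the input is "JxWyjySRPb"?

BjXwYJYsrp

The transformation: move the last character to the front, then flip the case of every letter.
"JxWyjySRPb" → "bJxWyjySRP" → "BjXwYJYsrp".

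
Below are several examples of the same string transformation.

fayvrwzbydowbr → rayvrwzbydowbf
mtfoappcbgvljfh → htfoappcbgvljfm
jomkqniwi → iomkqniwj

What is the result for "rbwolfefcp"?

pbwolfefcr

In each case the input is transformed by: swap the first and last characters.
Doing the same to "rbwolfefcp": "pbwolfefcr".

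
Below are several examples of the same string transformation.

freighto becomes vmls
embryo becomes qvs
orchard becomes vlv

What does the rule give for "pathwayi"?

What's happening: shift every letter 4 places forward in the alphabet (wrapping around), then keep every other character starting from the second (positions 2nd, 4th, 6th, ...).
Working it through for "pathwayi": intermediate "texlaecm", final "elem".
(Check on "embryo": → "iqfvcs" → "qvs" ✓)

elem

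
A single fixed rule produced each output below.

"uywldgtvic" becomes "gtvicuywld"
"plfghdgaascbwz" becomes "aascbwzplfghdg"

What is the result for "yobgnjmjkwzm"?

mjkwzmyobgnj

In each case the input is transformed by: swap the front and back halves of the string.
Applying that to "yobgnjmjkwzm" gives "mjkwzmyobgnj".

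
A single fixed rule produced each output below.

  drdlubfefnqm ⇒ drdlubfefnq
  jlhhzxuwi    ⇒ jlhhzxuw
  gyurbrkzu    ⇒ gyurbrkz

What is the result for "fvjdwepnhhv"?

fvjdwepnhh

What's happening: delete the last character.
So "fvjdwepnhhv" becomes "fvjdwepnhh".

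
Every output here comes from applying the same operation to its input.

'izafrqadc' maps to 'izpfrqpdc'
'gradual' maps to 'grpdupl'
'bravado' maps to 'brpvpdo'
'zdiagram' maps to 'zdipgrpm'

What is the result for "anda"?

pndp

Looking at the pairs, the operation is to replace every "a" with "p".
Doing the same to "anda": "pndp".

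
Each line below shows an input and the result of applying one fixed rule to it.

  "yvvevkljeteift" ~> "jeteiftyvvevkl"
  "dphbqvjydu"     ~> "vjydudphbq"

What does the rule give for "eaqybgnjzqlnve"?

The transformation: swap the front and back halves of the string.
"eaqybgnjzqlnve" → "jzqlnveeaqybgn".

jzqlnveeaqybgn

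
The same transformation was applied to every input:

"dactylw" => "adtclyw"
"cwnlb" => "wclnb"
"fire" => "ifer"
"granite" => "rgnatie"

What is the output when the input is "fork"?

The pattern: swap each adjacent pair of characters (1↔2, 3↔4, ...).
"fork" → "ofkr".

ofkr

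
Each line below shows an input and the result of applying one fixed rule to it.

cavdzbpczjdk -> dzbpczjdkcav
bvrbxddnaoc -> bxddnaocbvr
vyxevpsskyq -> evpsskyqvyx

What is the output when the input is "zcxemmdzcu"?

Each output is the input with this applied: move the first 3 characters to the end (rotate left by 3).
So "zcxemmdzcu" becomes "emmdzcuzcx".

emmdzcuzcx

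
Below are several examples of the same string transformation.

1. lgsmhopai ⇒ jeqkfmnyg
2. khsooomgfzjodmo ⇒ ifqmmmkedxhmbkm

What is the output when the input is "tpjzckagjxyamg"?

What's happening: shift every letter 2 places backward in the alphabet (wrapping around).
"tpjzckagjxyamg" → "rnhxaiyehvwyke".

rnhxaiyehvwyke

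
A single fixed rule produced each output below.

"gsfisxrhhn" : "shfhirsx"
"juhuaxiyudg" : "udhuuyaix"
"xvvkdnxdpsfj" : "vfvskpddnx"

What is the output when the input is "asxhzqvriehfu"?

sfxhheziqrv

The rule is to take characters alternately from the front and the back (1st, last, 2nd, 2nd-last, ...), then delete the first 2 characters.
Applying both steps to "asxhzqvriehfu": "ausfxhheziqrv", then "sfxhheziqrv".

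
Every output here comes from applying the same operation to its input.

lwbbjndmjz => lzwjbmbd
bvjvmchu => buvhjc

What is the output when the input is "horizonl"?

The pattern: take characters alternately from the front and the back (1st, last, 2nd, 2nd-last, ...), then delete the last 2 characters.
For "horizonl" the result is "hlonro".

hlonro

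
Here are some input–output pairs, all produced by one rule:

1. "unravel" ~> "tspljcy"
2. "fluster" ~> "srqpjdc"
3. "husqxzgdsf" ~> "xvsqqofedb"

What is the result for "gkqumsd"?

sqokieb

The transformation: sort the characters into reverse alphabetical order, then shift every letter 2 places backward in the alphabet (wrapping around).
Starting from "gkqumsd": after the first operation, "usqmkgd"; after the second, "sqokieb".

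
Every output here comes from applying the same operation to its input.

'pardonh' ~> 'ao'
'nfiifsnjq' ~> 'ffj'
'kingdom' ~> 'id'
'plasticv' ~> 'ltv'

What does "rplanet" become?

The rule is to keep one character in every 3, starting at position 2 (positions 2nd, 5th, 8th, ...).
On "rplanet" that produces "pn".

pn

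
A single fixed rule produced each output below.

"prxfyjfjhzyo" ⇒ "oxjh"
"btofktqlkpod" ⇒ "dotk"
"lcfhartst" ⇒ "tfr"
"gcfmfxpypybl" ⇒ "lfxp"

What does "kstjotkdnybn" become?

nttn

What's happening: keep one character in every 3, starting at position 3 (positions 3rd, 6th, 9th, ...), then move the last character to the front.
Applying both steps to "kstjotkdnybn": "ttnn", then "nttn".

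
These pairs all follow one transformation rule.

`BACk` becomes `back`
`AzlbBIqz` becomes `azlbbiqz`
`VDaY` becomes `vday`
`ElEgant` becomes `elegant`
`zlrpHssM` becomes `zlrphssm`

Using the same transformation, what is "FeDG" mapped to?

What's happening: convert every letter to lowercase.
Applying that to "FeDG" gives "fedg".

fedg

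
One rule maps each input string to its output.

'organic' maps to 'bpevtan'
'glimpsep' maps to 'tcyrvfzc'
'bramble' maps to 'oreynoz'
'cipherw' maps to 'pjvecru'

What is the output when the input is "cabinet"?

In each case the input is transformed by: shift every letter 13 places forward in the alphabet (wrapping around) — i.e. ROT13, then take characters alternately from the front and the back (1st, last, 2nd, 2nd-last, ...).
For "cabinet", step one produces "pnovarg"; step two turns that into "pgnroav".
(Check on "bramble": → "oenzoyr" → "oreynoz" ✓)

pgnroav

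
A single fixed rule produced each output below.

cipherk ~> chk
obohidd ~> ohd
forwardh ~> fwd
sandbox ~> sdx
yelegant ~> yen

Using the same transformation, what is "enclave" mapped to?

The rule is to keep one character in every 3, starting at position 1 (positions 1st, 4th, 7th, ...).
Doing the same to "enclave": "ele".

ele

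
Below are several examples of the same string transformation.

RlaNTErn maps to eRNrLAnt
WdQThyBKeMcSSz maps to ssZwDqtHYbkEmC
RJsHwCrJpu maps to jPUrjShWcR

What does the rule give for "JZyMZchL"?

CHljzYmz

Looking at the pairs, the operation is to flip the case of every letter, then move the last 3 characters to the front (rotate right by 3).
"JZyMZchL" → "CHljzYmz".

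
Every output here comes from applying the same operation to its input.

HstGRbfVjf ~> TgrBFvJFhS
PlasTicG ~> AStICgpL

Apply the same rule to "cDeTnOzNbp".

EtNoZnBPCd

In each case the input is transformed by: flip the case of every letter, then move the first 2 characters to the end (rotate left by 2).
"cDeTnOzNbp" → "CdEtNoZnBP" → "EtNoZnBPCd".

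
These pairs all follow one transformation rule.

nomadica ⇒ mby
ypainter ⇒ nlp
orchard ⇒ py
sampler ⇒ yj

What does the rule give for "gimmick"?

Rule — keep one character in every 3, starting at position 2 (positions 2nd, 5th, 8th, ...), then shift every letter 2 places backward in the alphabet (wrapping around).
On "gimmick" that produces "gg".
(Check on "orchard": → "ra" → "py" ✓)

gg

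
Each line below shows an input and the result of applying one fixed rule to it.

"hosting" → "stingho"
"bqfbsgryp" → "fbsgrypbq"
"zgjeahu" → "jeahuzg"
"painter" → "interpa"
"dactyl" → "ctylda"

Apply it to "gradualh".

What's happening: move the first 2 characters to the end (rotate left by 2).
Applying that to "gradualh" gives "adualhgr".

adualhgr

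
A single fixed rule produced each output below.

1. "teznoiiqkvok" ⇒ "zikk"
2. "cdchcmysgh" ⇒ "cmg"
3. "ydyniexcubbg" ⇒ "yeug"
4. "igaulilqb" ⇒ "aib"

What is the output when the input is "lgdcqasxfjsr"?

What's happening: keep one character in every 3, starting at position 3 (positions 3rd, 6th, 9th, ...).
"lgdcqasxfjsr" → "dafr".

dafr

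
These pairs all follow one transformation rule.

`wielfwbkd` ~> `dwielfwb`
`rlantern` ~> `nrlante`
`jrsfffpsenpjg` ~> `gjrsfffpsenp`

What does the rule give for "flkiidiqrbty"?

The pattern: move the last 2 characters to the front (rotate right by 2), then delete the first character.
"flkiidiqrbty" → "tyflkiidiqrb" → "yflkiidiqrb".

yflkiidiqrb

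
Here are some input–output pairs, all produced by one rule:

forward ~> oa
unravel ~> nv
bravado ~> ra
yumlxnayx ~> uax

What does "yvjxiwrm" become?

vw

The transformation: take characters alternately from the front and the back (1st, last, 2nd, 2nd-last, ...), then keep one character in every 3, starting at position 3 (positions 3rd, 6th, 9th, ...).
Working it through for "yvjxiwrm": intermediate "ymvrjwxi", final "vw".
(Check on "unravel": → "ulnerva" → "nv" ✓)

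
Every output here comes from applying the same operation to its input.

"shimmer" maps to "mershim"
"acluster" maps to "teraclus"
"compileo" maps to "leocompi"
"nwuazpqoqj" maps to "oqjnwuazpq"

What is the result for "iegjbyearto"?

The transformation: move the last 3 characters to the front (rotate right by 3).
For "iegjbyearto" the result is "rtoiegjbyea".

rtoiegjbyea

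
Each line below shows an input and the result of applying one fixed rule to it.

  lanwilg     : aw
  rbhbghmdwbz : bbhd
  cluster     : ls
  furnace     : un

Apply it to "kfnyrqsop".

Looking at the pairs, the operation is to delete the last 2 characters, then keep every other character starting from the second (positions 2nd, 4th, 6th, ...).
So "kfnyrqsop" becomes "fyq".

fyq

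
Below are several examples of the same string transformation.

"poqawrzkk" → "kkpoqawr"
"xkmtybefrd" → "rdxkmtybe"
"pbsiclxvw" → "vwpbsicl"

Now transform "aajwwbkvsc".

In each case the input is transformed by: move the last 3 characters to the front (rotate right by 3), then delete the first character.
On "aajwwbkvsc" that produces "scaajwwbk".

scaajwwbk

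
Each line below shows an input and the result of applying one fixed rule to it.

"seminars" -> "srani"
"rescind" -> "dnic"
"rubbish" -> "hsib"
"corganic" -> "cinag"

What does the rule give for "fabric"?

cir

What's happening: delete the first 3 characters, then reverse the string.
Applying that to "fabric" gives "cir".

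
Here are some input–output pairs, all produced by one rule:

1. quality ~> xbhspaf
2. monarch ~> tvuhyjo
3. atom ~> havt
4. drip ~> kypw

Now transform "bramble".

What's happening: shift every letter 7 places forward in the alphabet (wrapping around).
Doing the same to "bramble": "iyhtisl".

iyhtisl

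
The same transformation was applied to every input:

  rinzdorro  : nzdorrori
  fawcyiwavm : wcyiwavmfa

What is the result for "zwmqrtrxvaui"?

mqrtrxvauizw

The transformation: move the first 2 characters to the end (rotate left by 2).
On "zwmqrtrxvaui" that produces "mqrtrxvauizw".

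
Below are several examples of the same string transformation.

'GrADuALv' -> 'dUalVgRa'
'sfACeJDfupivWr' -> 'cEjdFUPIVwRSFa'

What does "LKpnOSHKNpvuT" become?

Each output is the input with this applied: flip the case of every letter, then move the first 3 characters to the end (rotate left by 3).
On "LKpnOSHKNpvuT": the first step gives "lkPNoshknPVUt", and the second then gives "NoshknPVUtlkP".

NoshknPVUtlkP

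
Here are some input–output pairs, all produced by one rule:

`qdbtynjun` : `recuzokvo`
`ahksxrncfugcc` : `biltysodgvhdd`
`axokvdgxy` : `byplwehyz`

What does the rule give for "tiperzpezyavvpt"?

ujqfsaqfazbwwqu

Each output is the input with this applied: shift every letter 1 place forward in the alphabet (wrapping around).
Doing the same to "tiperzpezyavvpt": "ujqfsaqfazbwwqu".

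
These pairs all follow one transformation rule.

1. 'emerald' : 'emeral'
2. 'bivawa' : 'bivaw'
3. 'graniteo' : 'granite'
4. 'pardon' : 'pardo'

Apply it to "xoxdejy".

The rule is to delete the last character.
Applying that to "xoxdejy" gives "xoxdej".

xoxdej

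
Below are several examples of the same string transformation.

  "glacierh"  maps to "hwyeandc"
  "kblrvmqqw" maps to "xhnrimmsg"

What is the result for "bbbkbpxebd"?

xxgxltaxzx

The pattern: move the first character to the end, then shift every letter 4 places backward in the alphabet (wrapping around).
On "bbbkbpxebd": the first step gives "bbkbpxebdb", and the second then gives "xxgxltaxzx".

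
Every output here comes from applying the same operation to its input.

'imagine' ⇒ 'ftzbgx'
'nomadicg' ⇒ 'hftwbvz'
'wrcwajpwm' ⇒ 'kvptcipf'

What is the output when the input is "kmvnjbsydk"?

fogculrwd

Each output is the input with this applied: delete the first character, then shift every letter 7 places backward in the alphabet (wrapping around).
"kmvnjbsydk" → "fogculrwd".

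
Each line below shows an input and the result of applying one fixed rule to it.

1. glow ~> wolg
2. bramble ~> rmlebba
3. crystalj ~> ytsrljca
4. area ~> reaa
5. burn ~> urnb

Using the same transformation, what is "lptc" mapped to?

tplc

Rule — sort the characters into reverse alphabetical order.
On "lptc" that produces "tplc".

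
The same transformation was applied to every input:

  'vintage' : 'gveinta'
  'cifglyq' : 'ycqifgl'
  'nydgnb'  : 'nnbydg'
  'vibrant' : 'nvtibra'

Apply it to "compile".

lceompi

Looking at the pairs, the operation is to swap the first and last characters, then move the last 2 characters to the front (rotate right by 2).
On "compile": the first step gives "eompilc", and the second then gives "lceompi".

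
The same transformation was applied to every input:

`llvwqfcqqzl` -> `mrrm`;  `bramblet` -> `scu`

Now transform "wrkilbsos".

smp

What's happening: keep one character in every 3, starting at position 2 (positions 2nd, 5th, 8th, ...), then shift every letter 1 place forward in the alphabet (wrapping around).
Starting from "wrkilbsos": after the first operation, "rlo"; after the second, "smp".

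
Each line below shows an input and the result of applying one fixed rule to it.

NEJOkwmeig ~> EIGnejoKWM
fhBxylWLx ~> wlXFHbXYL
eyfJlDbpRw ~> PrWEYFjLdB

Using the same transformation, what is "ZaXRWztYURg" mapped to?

The rule is to flip the case of every letter, then move the last 3 characters to the front (rotate right by 3).
On "ZaXRWztYURg": the first step gives "zAxrwZTyurG", and the second then gives "urGzAxrwZTy".

urGzAxrwZTy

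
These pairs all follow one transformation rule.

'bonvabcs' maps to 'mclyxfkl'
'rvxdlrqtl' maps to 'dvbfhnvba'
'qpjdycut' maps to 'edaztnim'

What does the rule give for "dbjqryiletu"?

denltabisvo

Looking at the pairs, the operation is to move the last 2 characters to the front (rotate right by 2), then shift every letter 10 places forward in the alphabet (wrapping around).
Working it through for "dbjqryiletu": intermediate "tudbjqryile", final "denltabisvo".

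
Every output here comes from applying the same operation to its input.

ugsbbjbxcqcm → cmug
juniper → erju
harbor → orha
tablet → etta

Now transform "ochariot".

The transformation: move the first 2 characters to the end (rotate left by 2), then keep only the last 4 characters.
Starting from "ochariot": after the first operation, "hariotoc"; after the second, "otoc".

otoc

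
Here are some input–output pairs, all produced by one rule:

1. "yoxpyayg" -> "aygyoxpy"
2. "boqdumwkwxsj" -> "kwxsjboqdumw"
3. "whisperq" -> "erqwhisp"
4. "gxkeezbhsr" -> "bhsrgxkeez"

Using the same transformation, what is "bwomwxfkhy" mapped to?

Each output is the input with this applied: swap the front and back halves of the string, then move the first character to the end.
"bwomwxfkhy" → "xfkhybwomw" → "fkhybwomwx".

fkhybwomwx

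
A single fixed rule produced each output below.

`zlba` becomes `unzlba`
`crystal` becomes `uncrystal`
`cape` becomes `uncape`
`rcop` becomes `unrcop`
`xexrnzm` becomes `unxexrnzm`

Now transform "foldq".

unfoldq

What's happening: prepend "un".
So "foldq" becomes "unfoldq".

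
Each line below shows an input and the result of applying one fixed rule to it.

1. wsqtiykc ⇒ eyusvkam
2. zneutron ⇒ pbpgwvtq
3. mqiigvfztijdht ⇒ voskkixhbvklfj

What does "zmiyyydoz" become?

bbokaaafq

In each case the input is transformed by: move the last character to the front, then shift every letter 2 places forward in the alphabet (wrapping around).
Doing the same to "zmiyyydoz": "bbokaaafq".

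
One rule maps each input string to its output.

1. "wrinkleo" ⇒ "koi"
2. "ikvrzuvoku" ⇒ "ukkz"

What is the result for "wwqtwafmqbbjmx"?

mbxqa

In each case the input is transformed by: swap the front and back halves of the string, then keep one character in every 3, starting at position 1 (positions 1st, 4th, 7th, ...).
Working it through for "wwqtwafmqbbjmx": intermediate "mqbbjmxwwqtwaf", final "mbxqa".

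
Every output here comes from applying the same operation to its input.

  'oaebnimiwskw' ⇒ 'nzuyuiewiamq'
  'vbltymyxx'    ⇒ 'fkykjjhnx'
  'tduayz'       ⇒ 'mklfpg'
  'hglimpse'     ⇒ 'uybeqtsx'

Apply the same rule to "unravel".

mhqxgzd

Rule — shift every letter 12 places forward in the alphabet (wrapping around), then move the first 3 characters to the end (rotate left by 3).
"unravel" → "gzdmhqx" → "mhqxgzd".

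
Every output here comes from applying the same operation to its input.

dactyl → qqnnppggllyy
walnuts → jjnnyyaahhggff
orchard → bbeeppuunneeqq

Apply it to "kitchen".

In each case the input is transformed by: shift every letter 13 places forward in the alphabet (wrapping around) — i.e. ROT13, then double every character.
On "kitchen": the first step gives "xvgpura", and the second then gives "xxvvggppuurraa".

xxvvggppuurraa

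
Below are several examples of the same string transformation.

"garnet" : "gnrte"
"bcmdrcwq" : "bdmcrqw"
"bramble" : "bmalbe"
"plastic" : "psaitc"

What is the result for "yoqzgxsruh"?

Each output is the input with this applied: swap each adjacent pair of characters (1↔2, 3↔4, ...), then delete the first character.
For "yoqzgxsruh" the result is "yzqxgrshu".

yzqxgrshu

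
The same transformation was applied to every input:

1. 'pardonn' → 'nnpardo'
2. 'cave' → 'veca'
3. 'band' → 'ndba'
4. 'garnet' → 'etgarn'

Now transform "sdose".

What's happening: move the last 2 characters to the front (rotate right by 2).
So "sdose" becomes "sesdo".

sesdo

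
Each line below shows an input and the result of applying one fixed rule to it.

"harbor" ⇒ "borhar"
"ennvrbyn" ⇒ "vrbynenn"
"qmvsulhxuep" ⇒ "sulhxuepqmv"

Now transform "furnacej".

nacejfur

The pattern: move the first 3 characters to the end (rotate left by 3).
Doing the same to "furnacej": "nacejfur".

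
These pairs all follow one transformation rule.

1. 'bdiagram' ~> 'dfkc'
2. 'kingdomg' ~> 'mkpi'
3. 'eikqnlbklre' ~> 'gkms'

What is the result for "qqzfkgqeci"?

ssbh

The pattern: shift every letter 2 places forward in the alphabet (wrapping around), then keep only the first 4 characters.
Starting from "qqzfkgqeci": after the first operation, "ssbhmisgek"; after the second, "ssbh".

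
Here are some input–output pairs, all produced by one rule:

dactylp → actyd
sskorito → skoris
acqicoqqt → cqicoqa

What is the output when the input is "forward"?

orwaf

Rule — delete the last 2 characters, then move the first character to the end.
Starting from "forward": after the first operation, "forwa"; after the second, "orwaf".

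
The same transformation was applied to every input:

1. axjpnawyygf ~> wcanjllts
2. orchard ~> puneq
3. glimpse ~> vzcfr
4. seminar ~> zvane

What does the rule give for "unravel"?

eniry

The transformation: shift every letter 13 places forward in the alphabet (wrapping around) — i.e. ROT13, then delete the first 2 characters.
Applying both steps to "unravel": "haeniry", then "eniry".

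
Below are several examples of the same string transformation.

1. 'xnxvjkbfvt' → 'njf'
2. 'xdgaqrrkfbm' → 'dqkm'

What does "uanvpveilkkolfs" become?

In each case the input is transformed by: keep one character in every 3, starting at position 2 (positions 2nd, 5th, 8th, ...).
Applying that to "uanvpveilkkolfs" gives "apikf".

apikf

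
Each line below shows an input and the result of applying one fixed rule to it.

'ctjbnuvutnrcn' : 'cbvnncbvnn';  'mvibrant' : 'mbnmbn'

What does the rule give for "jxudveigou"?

The pattern: keep one character in every 3, starting at position 1 (positions 1st, 4th, 7th, ...), then write the whole string twice.
On "jxudveigou" that produces "jdiujdiu".

jdiujdiu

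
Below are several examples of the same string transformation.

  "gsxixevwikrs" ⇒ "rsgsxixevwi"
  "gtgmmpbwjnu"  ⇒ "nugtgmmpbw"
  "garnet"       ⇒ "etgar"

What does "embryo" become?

yoemb

Each output is the input with this applied: move the last 3 characters to the front (rotate right by 3), then delete the first character.
For "embryo" the result is "yoemb".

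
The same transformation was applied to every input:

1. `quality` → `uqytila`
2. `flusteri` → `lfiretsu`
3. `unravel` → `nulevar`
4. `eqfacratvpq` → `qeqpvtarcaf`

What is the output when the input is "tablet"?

attelb

What's happening: reverse the string, then move the last 2 characters to the front (rotate right by 2).
"tablet" → "telbat" → "attelb".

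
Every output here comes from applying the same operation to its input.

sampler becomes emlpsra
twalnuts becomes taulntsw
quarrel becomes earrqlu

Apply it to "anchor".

ocharn

The pattern: take characters alternately from the front and the back (1st, last, 2nd, 2nd-last, ...), then move the first 3 characters to the end (rotate left by 3).
Working it through for "anchor": intermediate "arnoch", final "ocharn".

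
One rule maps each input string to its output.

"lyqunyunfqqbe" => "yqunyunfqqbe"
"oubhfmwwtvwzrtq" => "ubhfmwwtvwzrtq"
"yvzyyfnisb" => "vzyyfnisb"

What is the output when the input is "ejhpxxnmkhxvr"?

jhpxxnmkhxvr

The rule is to delete the first character.
Applying that to "ejhpxxnmkhxvr" gives "jhpxxnmkhxvr".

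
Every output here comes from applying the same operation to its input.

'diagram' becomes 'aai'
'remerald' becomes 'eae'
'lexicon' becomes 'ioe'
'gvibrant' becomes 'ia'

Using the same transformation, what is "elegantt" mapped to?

eae

Each output is the input with this applied: move the first 2 characters to the end (rotate left by 2), then keep only the vowels.
Applying both steps to "elegantt": "eganttel", then "eae".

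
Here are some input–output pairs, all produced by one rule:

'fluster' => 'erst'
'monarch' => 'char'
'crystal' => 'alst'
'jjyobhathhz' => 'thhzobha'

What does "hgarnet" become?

Rule — delete the first 3 characters, then swap the front and back halves of the string.
On "hgarnet": the first step gives "rnet", and the second then gives "etrn".
(Check on "crystal": → "stal" → "alst" ✓)

etrn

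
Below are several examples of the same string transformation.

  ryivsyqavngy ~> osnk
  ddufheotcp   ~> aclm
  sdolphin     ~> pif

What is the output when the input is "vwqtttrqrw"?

Each output is the input with this applied: keep one character in every 3, starting at position 1 (positions 1st, 4th, 7th, ...), then shift every letter 3 places backward in the alphabet (wrapping around).
Applying that to "vwqtttrqrw" gives "sqot".

sqot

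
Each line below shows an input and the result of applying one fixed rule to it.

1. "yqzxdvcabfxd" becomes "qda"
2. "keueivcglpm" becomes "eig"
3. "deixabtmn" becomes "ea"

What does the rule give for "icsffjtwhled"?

cfw

Looking at the pairs, the operation is to delete the last 2 characters, then keep one character in every 3, starting at position 2 (positions 2nd, 5th, 8th, ...).
For "icsffjtwhled" the result is "cfw".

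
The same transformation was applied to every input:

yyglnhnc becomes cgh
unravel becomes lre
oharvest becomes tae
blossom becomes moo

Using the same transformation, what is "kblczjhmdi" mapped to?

iljd

Each output is the input with this applied: move the last character to the front, then keep one character in every 3, starting at position 1 (positions 1st, 4th, 7th, ...).
Starting from "kblczjhmdi": after the first operation, "ikblczjhmd"; after the second, "iljd".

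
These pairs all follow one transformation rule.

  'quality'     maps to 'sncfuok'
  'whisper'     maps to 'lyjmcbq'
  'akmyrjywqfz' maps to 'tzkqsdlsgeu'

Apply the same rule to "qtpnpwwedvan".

Looking at the pairs, the operation is to shift every letter 6 places backward in the alphabet (wrapping around), then reverse the string.
On "qtpnpwwedvan": the first step gives "knjhjqqyxpuh", and the second then gives "hupxyqqjhjnk".
(Check on "quality": → "koufcns" → "sncfuok" ✓)

hupxyqqjhjnk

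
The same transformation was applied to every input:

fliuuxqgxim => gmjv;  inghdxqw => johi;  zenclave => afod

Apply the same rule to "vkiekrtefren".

wljf

Each output is the input with this applied: shift every letter 1 place forward in the alphabet (wrapping around), then keep only the first 4 characters.
Starting from "vkiekrtefren": after the first operation, "wljflsufgsfo"; after the second, "wljf".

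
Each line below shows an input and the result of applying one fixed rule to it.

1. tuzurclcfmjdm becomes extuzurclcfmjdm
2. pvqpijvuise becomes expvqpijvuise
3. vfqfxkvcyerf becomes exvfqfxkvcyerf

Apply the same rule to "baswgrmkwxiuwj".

exbaswgrmkwxiuwj

The pattern: prepend "ex".
So "baswgrmkwxiuwj" becomes "exbaswgrmkwxiuwj".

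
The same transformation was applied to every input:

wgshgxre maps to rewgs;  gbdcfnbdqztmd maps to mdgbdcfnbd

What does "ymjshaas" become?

Looking at the pairs, the operation is to move the last 2 characters to the front (rotate right by 2), then delete the last 3 characters.
Applying both steps to "ymjshaas": "asymjsha", then "asymj".

asymj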